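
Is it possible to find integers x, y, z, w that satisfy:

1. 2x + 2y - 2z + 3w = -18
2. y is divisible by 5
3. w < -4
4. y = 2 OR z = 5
Yes

Take x = 0, y = 5, z = 5, w = -6. Substituting into each constraint:
  (1) 2(0) + 2(5) - 2(5) + 3(-6) = -18 ✓
  (2) 5 = 5 × 1, remainder 0 ✓
  (3) -6 < -4 ✓
  (4) z = 5, target 5 ✓ (second branch holds)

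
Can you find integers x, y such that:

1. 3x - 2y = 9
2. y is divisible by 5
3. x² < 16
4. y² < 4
Yes

Take x = 3, y = 0. Substituting into each constraint:
  (1) 3(3) - 2(0) = 9 ✓
  (2) 0 = 5 × 0, remainder 0 ✓
  (3) x² = (3)² = 9, and 9 < 16 ✓
  (4) y² = (0)² = 0, and 0 < 4 ✓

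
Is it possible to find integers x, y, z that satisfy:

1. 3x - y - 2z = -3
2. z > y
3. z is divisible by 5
Yes

Take x = -2, y = -3, z = 0. Substituting into each constraint:
  (1) 3(-2) + 3 - 2(0) = -3 ✓
  (2) 0 > -3 ✓
  (3) 0 = 5 × 0, remainder 0 ✓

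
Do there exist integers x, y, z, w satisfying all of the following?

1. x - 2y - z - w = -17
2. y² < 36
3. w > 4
Yes

Take x = 0, y = 0, z = 0, w = 17. Substituting into each constraint:
  (1) 0 - 2(0) + 0 + (-17) = -17 ✓
  (2) y² = (0)² = 0, and 0 < 36 ✓
  (3) 17 > 4 ✓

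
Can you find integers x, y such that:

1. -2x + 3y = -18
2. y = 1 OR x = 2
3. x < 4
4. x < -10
No

A contradictory subset is {-2x + 3y = -18, y = 1 OR x = 2, x < -10}. No integer assignment can satisfy these jointly:

  - -2x + 3y = -18: is a linear equation tying the variables together
  - y = 1 OR x = 2: forces a choice: either y = 1 or x = 2
  - x < -10: bounds one variable relative to a constant

Split on the disjunction (y = 1 OR x = 2):
  • If y = 1: with y = 1, every remaining term of the linear equation is divisible by 2, so the left side is ≡ 0 (mod 2); but the right side -21 ≡ 1 (mod 2). No integers can satisfy it.
  • If x = 2: this contradicts the bound x ≤ -11.
Both branches are infeasible, so the system has no integer solution.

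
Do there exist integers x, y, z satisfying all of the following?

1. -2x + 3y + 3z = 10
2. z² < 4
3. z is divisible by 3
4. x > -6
Yes

Take x = 1, y = 4, z = 0. Substituting into each constraint:
  (1) -2(1) + 3(4) + 3(0) = 10 ✓
  (2) z² = (0)² = 0, and 0 < 4 ✓
  (3) 0 = 3 × 0, remainder 0 ✓
  (4) 1 > -6 ✓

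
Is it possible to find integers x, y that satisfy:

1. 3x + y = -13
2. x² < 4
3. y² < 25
No

The full constraint system is jointly infeasible over the integers. Each constraint and what it forces:

  - 3x + y = -13: is a linear equation tying the variables together
  - x² < 4: restricts x to |x| ≤ 1
  - y² < 25: restricts y to |y| ≤ 4

Range argument: with x ∈ [-1, 1], y ∈ [-4, 4], the left side of the equation is at least -7, but the right side is -13 < -7. No integer solution exists.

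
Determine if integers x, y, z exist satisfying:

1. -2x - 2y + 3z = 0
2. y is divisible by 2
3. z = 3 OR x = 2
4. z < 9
Yes

Take x = 2, y = -2, z = 0. Substituting into each constraint:
  (1) -2(2) - 2(-2) + 3(0) = 0 ✓
  (2) -2 = 2 × -1, remainder 0 ✓
  (3) x = 2, target 2 ✓ (second branch holds)
  (4) 0 < 9 ✓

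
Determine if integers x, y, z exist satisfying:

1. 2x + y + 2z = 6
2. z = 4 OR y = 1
Yes

Take x = 0, y = -2, z = 4. Substituting into each constraint:
  (1) 2(0) + (-2) + 2(4) = 6 ✓
  (2) z = 4, target 4 ✓ (first branch holds)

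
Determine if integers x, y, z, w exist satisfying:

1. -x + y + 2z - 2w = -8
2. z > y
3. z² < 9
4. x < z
Yes

Take x = -1, y = -1, z = 0, w = 4. Substituting into each constraint:
  (1) 1 + (-1) + 2(0) - 2(4) = -8 ✓
  (2) 0 > -1 ✓
  (3) z² = (0)² = 0, and 0 < 9 ✓
  (4) -1 < 0 ✓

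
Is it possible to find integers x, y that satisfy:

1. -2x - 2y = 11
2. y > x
No

Even the single constraint (-2x - 2y = 11) is infeasible over the integers.

  - -2x - 2y = 11: every term on the left is divisible by 2, so the LHS ≡ 0 (mod 2), but the RHS 11 is not — no integer solution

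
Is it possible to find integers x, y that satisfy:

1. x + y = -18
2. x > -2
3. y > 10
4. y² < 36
No

A contradictory subset is {x + y = -18, x > -2, y > 10}. No integer assignment can satisfy these jointly:

  - x + y = -18: is a linear equation tying the variables together
  - x > -2: bounds one variable relative to a constant
  - y > 10: bounds one variable relative to a constant

Range argument: with x ∈ [-1, ∞], y ∈ [11, ∞], the left side of the equation is at least 10, but the right side is -18 < 10. No integer solution exists.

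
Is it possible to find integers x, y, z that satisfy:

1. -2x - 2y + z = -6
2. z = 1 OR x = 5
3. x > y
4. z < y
Yes

Take x = 5, y = -5, z = -6. Substituting into each constraint:
  (1) -2(5) - 2(-5) + (-6) = -6 ✓
  (2) x = 5, target 5 ✓ (second branch holds)
  (3) 5 > -5 ✓
  (4) -6 < -5 ✓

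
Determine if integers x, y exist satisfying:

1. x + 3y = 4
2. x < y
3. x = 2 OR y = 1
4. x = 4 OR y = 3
No

A contradictory subset is {x + 3y = 4, x < y, x = 2 OR y = 1}. No integer assignment can satisfy these jointly:

  - x + 3y = 4: is a linear equation tying the variables together
  - x < y: bounds one variable relative to another variable
  - x = 2 OR y = 1: forces a choice: either x = 2 or y = 1

Split on the disjunction (x = 2 OR y = 1):
  • If x = 2: with x = 2, every remaining term of the linear equation is divisible by 3, so the left side is ≡ 0 (mod 3); but the right side 2 ≡ 2 (mod 3). No integers can satisfy it.
  • If y = 1: the equation forces x = 1, giving (y, x) = (1, 1), which violates y > x.
Both branches are infeasible, so the system has no integer solution.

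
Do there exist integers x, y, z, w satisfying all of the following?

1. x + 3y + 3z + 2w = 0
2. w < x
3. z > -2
Yes

Take x = 3, y = -1, z = 0, w = 0. Substituting into each constraint:
  (1) 3 + 3(-1) + 3(0) + 2(0) = 0 ✓
  (2) 0 < 3 ✓
  (3) 0 > -2 ✓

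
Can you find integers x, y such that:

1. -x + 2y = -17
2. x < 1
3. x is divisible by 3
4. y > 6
No

A contradictory subset is {-x + 2y = -17, x < 1, y > 6}. No integer assignment can satisfy these jointly:

  - -x + 2y = -17: is a linear equation tying the variables together
  - x < 1: bounds one variable relative to a constant
  - y > 6: bounds one variable relative to a constant

Range argument: with x ∈ [−∞, 0], y ∈ [7, ∞], the left side of the equation is at least 14, but the right side is -17 < 14. No integer solution exists.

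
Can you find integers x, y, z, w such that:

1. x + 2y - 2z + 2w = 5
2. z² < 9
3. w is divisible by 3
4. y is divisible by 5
Yes

Take x = 1, y = 0, z = -2, w = 0. Substituting into each constraint:
  (1) 1 + 2(0) - 2(-2) + 2(0) = 5 ✓
  (2) z² = (-2)² = 4, and 4 < 9 ✓
  (3) 0 = 3 × 0, remainder 0 ✓
  (4) 0 = 5 × 0, remainder 0 ✓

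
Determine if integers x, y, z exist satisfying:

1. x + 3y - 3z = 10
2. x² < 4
Yes

Take x = 1, y = 3, z = 0. Substituting into each constraint:
  (1) 1 + 3(3) - 3(0) = 10 ✓
  (2) x² = (1)² = 1, and 1 < 4 ✓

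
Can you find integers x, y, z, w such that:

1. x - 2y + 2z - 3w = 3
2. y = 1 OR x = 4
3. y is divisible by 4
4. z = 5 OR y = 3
Yes

Take x = 4, y = 4, z = 5, w = 1. Substituting into each constraint:
  (1) 4 - 2(4) + 2(5) - 3(1) = 3 ✓
  (2) x = 4, target 4 ✓ (second branch holds)
  (3) 4 = 4 × 1, remainder 0 ✓
  (4) z = 5, target 5 ✓ (first branch holds)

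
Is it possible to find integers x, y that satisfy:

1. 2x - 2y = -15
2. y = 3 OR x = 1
No

Even the single constraint (2x - 2y = -15) is infeasible over the integers.

  - 2x - 2y = -15: every term on the left is divisible by 2, so the LHS ≡ 0 (mod 2), but the RHS -15 is not — no integer solution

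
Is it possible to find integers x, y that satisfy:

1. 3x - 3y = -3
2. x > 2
Yes

Take x = 3, y = 4. Substituting into each constraint:
  (1) 3(3) - 3(4) = -3 ✓
  (2) 3 > 2 ✓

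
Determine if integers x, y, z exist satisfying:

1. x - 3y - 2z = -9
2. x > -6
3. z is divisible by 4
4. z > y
Yes

Take x = 8, y = 3, z = 4. Substituting into each constraint:
  (1) 8 - 3(3) - 2(4) = -9 ✓
  (2) 8 > -6 ✓
  (3) 4 = 4 × 1, remainder 0 ✓
  (4) 4 > 3 ✓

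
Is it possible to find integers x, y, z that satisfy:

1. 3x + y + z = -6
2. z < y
Yes

Take x = -3, y = 2, z = 1. Substituting into each constraint:
  (1) 3(-3) + 2 + 1 = -6 ✓
  (2) 1 < 2 ✓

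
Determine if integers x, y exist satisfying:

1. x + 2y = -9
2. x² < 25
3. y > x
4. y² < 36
No

A contradictory subset is {x + 2y = -9, x² < 25, y > x}. No integer assignment can satisfy these jointly:

  - x + 2y = -9: is a linear equation tying the variables together
  - x² < 25: restricts x to |x| ≤ 4
  - y > x: bounds one variable relative to another variable

The bounds confine x to {-4, -3, -2, -1, 0, 1, 2, 3, 4}. For each value, substitute into the equation:
  • x = -4: the equation gives 2y = -5, so y would not be an integer.
  • x = -3: the equation forces y = -3, but y > x fails since -3 ≤ -3.
  • x = -2: the equation gives 2y = -7, so y would not be an integer.
  • x = -1: the equation forces y = -4, but y > x fails since -4 ≤ -1.
  • x = 0: the equation gives 2y = -9, so y would not be an integer.
  • x = 1: the equation forces y = -5, but y > x fails since -5 ≤ 1.
  • x = 2: the equation gives 2y = -11, so y would not be an integer.
  • x = 3: the equation forces y = -6, but y > x fails since -6 ≤ 3.
  • x = 4: the equation gives 2y = -13, so y would not be an integer.
Every case fails, so no integer solution exists.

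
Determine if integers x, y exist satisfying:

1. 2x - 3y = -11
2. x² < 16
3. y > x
Yes

Take x = 2, y = 5. Substituting into each constraint:
  (1) 2(2) - 3(5) = -11 ✓
  (2) x² = (2)² = 4, and 4 < 16 ✓
  (3) 5 > 2 ✓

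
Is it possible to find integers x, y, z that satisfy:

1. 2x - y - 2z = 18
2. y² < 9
Yes

Take x = 0, y = 0, z = -9. Substituting into each constraint:
  (1) 2(0) + 0 - 2(-9) = 18 ✓
  (2) y² = (0)² = 0, and 0 < 9 ✓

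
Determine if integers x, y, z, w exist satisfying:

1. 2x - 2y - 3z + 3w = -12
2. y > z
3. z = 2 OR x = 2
Yes

Take x = 2, y = 2, z = 1, w = -3. Substituting into each constraint:
  (1) 2(2) - 2(2) - 3(1) + 3(-3) = -12 ✓
  (2) 2 > 1 ✓
  (3) x = 2, target 2 ✓ (second branch holds)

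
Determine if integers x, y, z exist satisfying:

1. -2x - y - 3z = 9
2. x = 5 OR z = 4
Yes

Take x = 5, y = 2, z = -7. Substituting into each constraint:
  (1) -2(5) + (-2) - 3(-7) = 9 ✓
  (2) x = 5, target 5 ✓ (first branch holds)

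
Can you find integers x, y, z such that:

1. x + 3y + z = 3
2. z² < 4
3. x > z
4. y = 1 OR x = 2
Yes

Take x = 2, y = 0, z = 1. Substituting into each constraint:
  (1) 2 + 3(0) + 1 = 3 ✓
  (2) z² = (1)² = 1, and 1 < 4 ✓
  (3) 2 > 1 ✓
  (4) x = 2, target 2 ✓ (second branch holds)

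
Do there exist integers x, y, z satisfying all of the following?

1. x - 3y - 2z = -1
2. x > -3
Yes

Take x = 0, y = 1, z = -1. Substituting into each constraint:
  (1) 0 - 3(1) - 2(-1) = -1 ✓
  (2) 0 > -3 ✓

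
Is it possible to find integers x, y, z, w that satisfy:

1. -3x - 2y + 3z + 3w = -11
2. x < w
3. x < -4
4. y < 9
Yes

Take x = -5, y = 7, z = -4, w = 0. Substituting into each constraint:
  (1) -3(-5) - 2(7) + 3(-4) + 3(0) = -11 ✓
  (2) -5 < 0 ✓
  (3) -5 < -4 ✓
  (4) 7 < 9 ✓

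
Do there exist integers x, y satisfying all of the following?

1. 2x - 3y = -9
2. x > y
Yes

Take x = 12, y = 11. Substituting into each constraint:
  (1) 2(12) - 3(11) = -9 ✓
  (2) 12 > 11 ✓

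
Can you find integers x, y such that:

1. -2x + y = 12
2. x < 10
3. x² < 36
Yes

Take x = 0, y = 12. Substituting into each constraint:
  (1) -2(0) + 12 = 12 ✓
  (2) 0 < 10 ✓
  (3) x² = (0)² = 0, and 0 < 36 ✓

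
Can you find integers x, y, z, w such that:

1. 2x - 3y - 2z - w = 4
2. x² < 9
Yes

Take x = 2, y = 0, z = 0, w = 0. Substituting into each constraint:
  (1) 2(2) - 3(0) - 2(0) + 0 = 4 ✓
  (2) x² = (2)² = 4, and 4 < 9 ✓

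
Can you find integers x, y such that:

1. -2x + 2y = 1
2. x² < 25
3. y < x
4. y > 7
No

Even the single constraint (-2x + 2y = 1) is infeasible over the integers.

  - -2x + 2y = 1: every term on the left is divisible by 2, so the LHS ≡ 0 (mod 2), but the RHS 1 is not — no integer solution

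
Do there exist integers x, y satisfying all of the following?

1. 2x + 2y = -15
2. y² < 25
No

Even the single constraint (2x + 2y = -15) is infeasible over the integers.

  - 2x + 2y = -15: every term on the left is divisible by 2, so the LHS ≡ 0 (mod 2), but the RHS -15 is not — no integer solution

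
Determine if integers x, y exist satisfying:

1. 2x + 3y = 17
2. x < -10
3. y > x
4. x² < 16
No

A contradictory subset is {x < -10, x² < 16}. No integer assignment can satisfy these jointly:

  - x < -10: bounds one variable relative to a constant
  - x² < 16: restricts x to |x| ≤ 3

Direct contradiction: the bounds on x require x ≥ -3 and x ≤ -11 simultaneously, which is empty.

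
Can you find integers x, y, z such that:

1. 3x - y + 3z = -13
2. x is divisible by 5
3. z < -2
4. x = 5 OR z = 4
Yes

Take x = 5, y = 1, z = -9. Substituting into each constraint:
  (1) 3(5) + (-1) + 3(-9) = -13 ✓
  (2) 5 = 5 × 1, remainder 0 ✓
  (3) -9 < -2 ✓
  (4) x = 5, target 5 ✓ (first branch holds)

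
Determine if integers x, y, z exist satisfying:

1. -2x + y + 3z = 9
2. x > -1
Yes

Take x = 0, y = 0, z = 3. Substituting into each constraint:
  (1) -2(0) + 0 + 3(3) = 9 ✓
  (2) 0 > -1 ✓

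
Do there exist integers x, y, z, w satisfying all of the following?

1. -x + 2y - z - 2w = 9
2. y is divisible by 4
Yes

Take x = -9, y = 0, z = 0, w = 0. Substituting into each constraint:
  (1) 9 + 2(0) + 0 - 2(0) = 9 ✓
  (2) 0 = 4 × 0, remainder 0 ✓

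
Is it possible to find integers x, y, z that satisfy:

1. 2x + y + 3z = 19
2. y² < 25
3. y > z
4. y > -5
Yes

Take x = 11, y = 0, z = -1. Substituting into each constraint:
  (1) 2(11) + 0 + 3(-1) = 19 ✓
  (2) y² = (0)² = 0, and 0 < 25 ✓
  (3) 0 > -1 ✓
  (4) 0 > -5 ✓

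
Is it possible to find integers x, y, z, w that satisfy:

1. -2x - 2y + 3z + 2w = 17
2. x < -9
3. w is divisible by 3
Yes

Take x = -10, y = 0, z = -1, w = 0. Substituting into each constraint:
  (1) -2(-10) - 2(0) + 3(-1) + 2(0) = 17 ✓
  (2) -10 < -9 ✓
  (3) 0 = 3 × 0, remainder 0 ✓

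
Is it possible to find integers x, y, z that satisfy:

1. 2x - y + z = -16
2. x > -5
Yes

Take x = 0, y = 0, z = -16. Substituting into each constraint:
  (1) 2(0) + 0 + (-16) = -16 ✓
  (2) 0 > -5 ✓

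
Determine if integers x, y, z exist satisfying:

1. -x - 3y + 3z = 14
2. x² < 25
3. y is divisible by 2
Yes

Take x = 1, y = 0, z = 5. Substituting into each constraint:
  (1) (-1) - 3(0) + 3(5) = 14 ✓
  (2) x² = (1)² = 1, and 1 < 25 ✓
  (3) 0 = 2 × 0, remainder 0 ✓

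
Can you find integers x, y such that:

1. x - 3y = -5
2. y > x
Yes

Take x = 1, y = 2. Substituting into each constraint:
  (1) 1 - 3(2) = -5 ✓
  (2) 2 > 1 ✓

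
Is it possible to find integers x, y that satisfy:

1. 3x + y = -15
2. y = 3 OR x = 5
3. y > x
Yes

Take x = -6, y = 3. Substituting into each constraint:
  (1) 3(-6) + 3 = -15 ✓
  (2) y = 3, target 3 ✓ (first branch holds)
  (3) 3 > -6 ✓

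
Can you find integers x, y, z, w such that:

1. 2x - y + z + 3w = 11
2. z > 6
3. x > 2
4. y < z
Yes

Take x = 5, y = 0, z = 7, w = -2. Substituting into each constraint:
  (1) 2(5) + 0 + 7 + 3(-2) = 11 ✓
  (2) 7 > 6 ✓
  (3) 5 > 2 ✓
  (4) 0 < 7 ✓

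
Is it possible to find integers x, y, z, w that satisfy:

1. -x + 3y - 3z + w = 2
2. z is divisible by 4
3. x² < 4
Yes

Take x = 1, y = 1, z = 0, w = 0. Substituting into each constraint:
  (1) (-1) + 3(1) - 3(0) + 0 = 2 ✓
  (2) 0 = 4 × 0, remainder 0 ✓
  (3) x² = (1)² = 1, and 1 < 4 ✓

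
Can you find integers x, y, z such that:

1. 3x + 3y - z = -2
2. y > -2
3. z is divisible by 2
Yes

Take x = 0, y = 0, z = 2. Substituting into each constraint:
  (1) 3(0) + 3(0) + (-2) = -2 ✓
  (2) 0 > -2 ✓
  (3) 2 = 2 × 1, remainder 0 ✓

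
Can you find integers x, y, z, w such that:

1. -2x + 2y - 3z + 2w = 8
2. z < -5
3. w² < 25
Yes

Take x = 5, y = 0, z = -6, w = 0. Substituting into each constraint:
  (1) -2(5) + 2(0) - 3(-6) + 2(0) = 8 ✓
  (2) -6 < -5 ✓
  (3) w² = (0)² = 0, and 0 < 25 ✓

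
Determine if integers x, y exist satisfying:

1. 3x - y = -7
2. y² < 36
Yes

Take x = -2, y = 1. Substituting into each constraint:
  (1) 3(-2) + (-1) = -7 ✓
  (2) y² = (1)² = 1, and 1 < 36 ✓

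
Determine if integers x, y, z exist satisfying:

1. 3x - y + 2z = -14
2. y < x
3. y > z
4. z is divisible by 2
Yes

Take x = 2, y = 0, z = -10. Substituting into each constraint:
  (1) 3(2) + 0 + 2(-10) = -14 ✓
  (2) 0 < 2 ✓
  (3) 0 > -10 ✓
  (4) -10 = 2 × -5, remainder 0 ✓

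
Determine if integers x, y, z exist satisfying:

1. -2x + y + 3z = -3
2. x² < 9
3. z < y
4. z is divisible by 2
Yes

Take x = 2, y = 1, z = 0. Substituting into each constraint:
  (1) -2(2) + 1 + 3(0) = -3 ✓
  (2) x² = (2)² = 4, and 4 < 9 ✓
  (3) 0 < 1 ✓
  (4) 0 = 2 × 0, remainder 0 ✓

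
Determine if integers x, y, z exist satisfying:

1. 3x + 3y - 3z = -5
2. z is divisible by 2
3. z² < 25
No

Even the single constraint (3x + 3y - 3z = -5) is infeasible over the integers.

  - 3x + 3y - 3z = -5: every term on the left is divisible by 3, so the LHS ≡ 0 (mod 3), but the RHS -5 is not — no integer solution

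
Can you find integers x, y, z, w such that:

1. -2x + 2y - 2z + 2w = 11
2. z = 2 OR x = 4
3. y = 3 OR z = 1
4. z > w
No

Even the single constraint (-2x + 2y - 2z + 2w = 11) is infeasible over the integers.

  - -2x + 2y - 2z + 2w = 11: every term on the left is divisible by 2, so the LHS ≡ 0 (mod 2), but the RHS 11 is not — no integer solution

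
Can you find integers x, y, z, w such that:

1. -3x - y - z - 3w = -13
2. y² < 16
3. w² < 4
Yes

Take x = 0, y = 0, z = 13, w = 0. Substituting into each constraint:
  (1) -3(0) + 0 + (-13) - 3(0) = -13 ✓
  (2) y² = (0)² = 0, and 0 < 16 ✓
  (3) w² = (0)² = 0, and 0 < 4 ✓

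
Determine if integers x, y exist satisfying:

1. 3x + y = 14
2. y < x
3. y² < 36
Yes

Take x = 4, y = 2. Substituting into each constraint:
  (1) 3(4) + 2 = 14 ✓
  (2) 2 < 4 ✓
  (3) y² = (2)² = 4, and 4 < 36 ✓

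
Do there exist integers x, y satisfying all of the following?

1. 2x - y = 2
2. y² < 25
Yes

Take x = 0, y = -2. Substituting into each constraint:
  (1) 2(0) + 2 = 2 ✓
  (2) y² = (-2)² = 4, and 4 < 25 ✓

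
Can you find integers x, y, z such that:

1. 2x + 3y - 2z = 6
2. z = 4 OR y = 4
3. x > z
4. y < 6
Yes

Take x = 7, y = 0, z = 4. Substituting into each constraint:
  (1) 2(7) + 3(0) - 2(4) = 6 ✓
  (2) z = 4, target 4 ✓ (first branch holds)
  (3) 7 > 4 ✓
  (4) 0 < 6 ✓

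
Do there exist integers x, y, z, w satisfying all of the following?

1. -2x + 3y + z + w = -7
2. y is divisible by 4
Yes

Take x = 0, y = 0, z = 0, w = -7. Substituting into each constraint:
  (1) -2(0) + 3(0) + 0 + (-7) = -7 ✓
  (2) 0 = 4 × 0, remainder 0 ✓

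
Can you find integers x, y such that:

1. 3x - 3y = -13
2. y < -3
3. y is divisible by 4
No

Even the single constraint (3x - 3y = -13) is infeasible over the integers.

  - 3x - 3y = -13: every term on the left is divisible by 3, so the LHS ≡ 0 (mod 3), but the RHS -13 is not — no integer solution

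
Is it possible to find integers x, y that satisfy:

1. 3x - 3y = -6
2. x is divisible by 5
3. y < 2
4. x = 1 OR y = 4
No

A contradictory subset is {3x - 3y = -6, y < 2, x = 1 OR y = 4}. No integer assignment can satisfy these jointly:

  - 3x - 3y = -6: is a linear equation tying the variables together
  - y < 2: bounds one variable relative to a constant
  - x = 1 OR y = 4: forces a choice: either x = 1 or y = 4

Split on the disjunction (x = 1 OR y = 4):
  • If x = 1: the equation forces y = 3, which contradicts the bound y ≤ 1.
  • If y = 4: this contradicts the bound y ≤ 1.
Both branches are infeasible, so the system has no integer solution.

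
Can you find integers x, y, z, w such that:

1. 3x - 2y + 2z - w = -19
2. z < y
Yes

Take x = -5, y = 0, z = -2, w = 0. Substituting into each constraint:
  (1) 3(-5) - 2(0) + 2(-2) + 0 = -19 ✓
  (2) -2 < 0 ✓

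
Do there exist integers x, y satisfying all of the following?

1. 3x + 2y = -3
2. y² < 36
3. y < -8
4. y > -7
No

A contradictory subset is {y < -8, y > -7}. No integer assignment can satisfy these jointly:

  - y < -8: bounds one variable relative to a constant
  - y > -7: bounds one variable relative to a constant

Direct contradiction: the bounds on y require y ≥ -6 and y ≤ -9 simultaneously, which is empty.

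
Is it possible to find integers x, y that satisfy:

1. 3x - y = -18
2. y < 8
Yes

Take x = -6, y = 0. Substituting into each constraint:
  (1) 3(-6) + 0 = -18 ✓
  (2) 0 < 8 ✓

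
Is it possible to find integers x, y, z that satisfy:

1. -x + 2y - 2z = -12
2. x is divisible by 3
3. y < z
Yes

Take x = 0, y = -6, z = 0. Substituting into each constraint:
  (1) 0 + 2(-6) - 2(0) = -12 ✓
  (2) 0 = 3 × 0, remainder 0 ✓
  (3) -6 < 0 ✓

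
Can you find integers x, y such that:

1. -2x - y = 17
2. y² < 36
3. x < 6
Yes

Take x = -9, y = 1. Substituting into each constraint:
  (1) -2(-9) + (-1) = 17 ✓
  (2) y² = (1)² = 1, and 1 < 36 ✓
  (3) -9 < 6 ✓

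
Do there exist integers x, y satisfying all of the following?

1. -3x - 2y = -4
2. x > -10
Yes

Take x = 0, y = 2. Substituting into each constraint:
  (1) -3(0) - 2(2) = -4 ✓
  (2) 0 > -10 ✓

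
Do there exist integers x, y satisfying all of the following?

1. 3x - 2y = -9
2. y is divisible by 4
Yes

Take x = -3, y = 0. Substituting into each constraint:
  (1) 3(-3) - 2(0) = -9 ✓
  (2) 0 = 4 × 0, remainder 0 ✓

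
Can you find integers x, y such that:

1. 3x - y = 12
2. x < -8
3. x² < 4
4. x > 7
No

A contradictory subset is {x < -8, x > 7}. No integer assignment can satisfy these jointly:

  - x < -8: bounds one variable relative to a constant
  - x > 7: bounds one variable relative to a constant

Direct contradiction: the bounds on x require x ≥ 8 and x ≤ -9 simultaneously, which is empty.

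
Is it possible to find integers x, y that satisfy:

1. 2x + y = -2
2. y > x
Yes

Take x = -1, y = 0. Substituting into each constraint:
  (1) 2(-1) + 0 = -2 ✓
  (2) 0 > -1 ✓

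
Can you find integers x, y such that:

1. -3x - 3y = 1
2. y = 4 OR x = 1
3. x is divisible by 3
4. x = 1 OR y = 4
No

Even the single constraint (-3x - 3y = 1) is infeasible over the integers.

  - -3x - 3y = 1: every term on the left is divisible by 3, so the LHS ≡ 0 (mod 3), but the RHS 1 is not — no integer solution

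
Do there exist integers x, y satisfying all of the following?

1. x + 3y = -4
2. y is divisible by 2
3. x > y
Yes

Take x = 2, y = -2. Substituting into each constraint:
  (1) 2 + 3(-2) = -4 ✓
  (2) -2 = 2 × -1, remainder 0 ✓
  (3) 2 > -2 ✓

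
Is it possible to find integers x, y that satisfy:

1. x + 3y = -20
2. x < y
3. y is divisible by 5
Yes

Take x = -20, y = 0. Substituting into each constraint:
  (1) (-20) + 3(0) = -20 ✓
  (2) -20 < 0 ✓
  (3) 0 = 5 × 0, remainder 0 ✓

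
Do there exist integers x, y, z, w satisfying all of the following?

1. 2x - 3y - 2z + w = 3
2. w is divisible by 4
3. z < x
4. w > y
Yes

Take x = 0, y = 1, z = -1, w = 4. Substituting into each constraint:
  (1) 2(0) - 3(1) - 2(-1) + 4 = 3 ✓
  (2) 4 = 4 × 1, remainder 0 ✓
  (3) -1 < 0 ✓
  (4) 4 > 1 ✓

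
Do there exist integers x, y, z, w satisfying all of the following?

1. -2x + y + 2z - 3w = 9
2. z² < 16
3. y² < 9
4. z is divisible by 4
Yes

Take x = 0, y = 0, z = 0, w = -3. Substituting into each constraint:
  (1) -2(0) + 0 + 2(0) - 3(-3) = 9 ✓
  (2) z² = (0)² = 0, and 0 < 16 ✓
  (3) y² = (0)² = 0, and 0 < 9 ✓
  (4) 0 = 4 × 0, remainder 0 ✓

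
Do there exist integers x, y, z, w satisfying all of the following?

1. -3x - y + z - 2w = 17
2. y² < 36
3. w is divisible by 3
Yes

Take x = -6, y = 1, z = 0, w = 0. Substituting into each constraint:
  (1) -3(-6) + (-1) + 0 - 2(0) = 17 ✓
  (2) y² = (1)² = 1, and 1 < 36 ✓
  (3) 0 = 3 × 0, remainder 0 ✓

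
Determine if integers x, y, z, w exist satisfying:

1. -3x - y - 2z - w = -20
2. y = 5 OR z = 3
Yes

Take x = 0, y = 0, z = 3, w = 14. Substituting into each constraint:
  (1) -3(0) + 0 - 2(3) + (-14) = -20 ✓
  (2) z = 3, target 3 ✓ (second branch holds)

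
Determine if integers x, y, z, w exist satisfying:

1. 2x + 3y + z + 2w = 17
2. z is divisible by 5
Yes

Take x = 0, y = 1, z = 0, w = 7. Substituting into each constraint:
  (1) 2(0) + 3(1) + 0 + 2(7) = 17 ✓
  (2) 0 = 5 × 0, remainder 0 ✓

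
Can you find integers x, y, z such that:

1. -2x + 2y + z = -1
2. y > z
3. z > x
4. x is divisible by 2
Yes

Take x = -6, y = -4, z = -5. Substituting into each constraint:
  (1) -2(-6) + 2(-4) + (-5) = -1 ✓
  (2) -4 > -5 ✓
  (3) -5 > -6 ✓
  (4) -6 = 2 × -3, remainder 0 ✓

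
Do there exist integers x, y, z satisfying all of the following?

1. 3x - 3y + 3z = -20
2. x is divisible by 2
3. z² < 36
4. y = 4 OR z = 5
No

Even the single constraint (3x - 3y + 3z = -20) is infeasible over the integers.

  - 3x - 3y + 3z = -20: every term on the left is divisible by 3, so the LHS ≡ 0 (mod 3), but the RHS -20 is not — no integer solution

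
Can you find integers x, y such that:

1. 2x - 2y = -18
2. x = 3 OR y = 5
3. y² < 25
No

The full constraint system is jointly infeasible over the integers. Each constraint and what it forces:

  - 2x - 2y = -18: is a linear equation tying the variables together
  - x = 3 OR y = 5: forces a choice: either x = 3 or y = 5
  - y² < 25: restricts y to |y| ≤ 4

Split on the disjunction (x = 3 OR y = 5):
  • If x = 3: the equation forces y = 12, but y² < 25 requires |y| ≤ 4.
  • If y = 5: this contradicts y² < 25, which requires |y| ≤ 4.
Both branches are infeasible, so the system has no integer solution.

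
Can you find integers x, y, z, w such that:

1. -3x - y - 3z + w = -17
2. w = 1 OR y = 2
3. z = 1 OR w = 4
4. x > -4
Yes

Take x = 5, y = 2, z = 1, w = 3. Substituting into each constraint:
  (1) -3(5) + (-2) - 3(1) + 3 = -17 ✓
  (2) y = 2, target 2 ✓ (second branch holds)
  (3) z = 1, target 1 ✓ (first branch holds)
  (4) 5 > -4 ✓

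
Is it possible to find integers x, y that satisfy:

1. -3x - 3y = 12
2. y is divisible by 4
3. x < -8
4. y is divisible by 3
Yes

Take x = -16, y = 12. Substituting into each constraint:
  (1) -3(-16) - 3(12) = 12 ✓
  (2) 12 = 4 × 3, remainder 0 ✓
  (3) -16 < -8 ✓
  (4) 12 = 3 × 4, remainder 0 ✓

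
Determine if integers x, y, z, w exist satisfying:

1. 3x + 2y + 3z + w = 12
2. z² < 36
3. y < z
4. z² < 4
Yes

Take x = 4, y = -1, z = 0, w = 2. Substituting into each constraint:
  (1) 3(4) + 2(-1) + 3(0) + 2 = 12 ✓
  (2) z² = (0)² = 0, and 0 < 36 ✓
  (3) -1 < 0 ✓
  (4) z² = (0)² = 0, and 0 < 4 ✓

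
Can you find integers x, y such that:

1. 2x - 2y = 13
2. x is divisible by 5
No

Even the single constraint (2x - 2y = 13) is infeasible over the integers.

  - 2x - 2y = 13: every term on the left is divisible by 2, so the LHS ≡ 0 (mod 2), but the RHS 13 is not — no integer solution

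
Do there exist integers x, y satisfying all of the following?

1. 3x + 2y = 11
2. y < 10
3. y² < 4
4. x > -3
Yes

Take x = 3, y = 1. Substituting into each constraint:
  (1) 3(3) + 2(1) = 11 ✓
  (2) 1 < 10 ✓
  (3) y² = (1)² = 1, and 1 < 4 ✓
  (4) 3 > -3 ✓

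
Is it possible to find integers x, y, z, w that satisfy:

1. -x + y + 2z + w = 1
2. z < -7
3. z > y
Yes

Take x = -26, y = -9, z = -8, w = 0. Substituting into each constraint:
  (1) 26 + (-9) + 2(-8) + 0 = 1 ✓
  (2) -8 < -7 ✓
  (3) -8 > -9 ✓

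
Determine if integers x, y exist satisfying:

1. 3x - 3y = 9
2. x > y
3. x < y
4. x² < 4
No

A contradictory subset is {x > y, x < y}. No integer assignment can satisfy these jointly:

  - x > y: bounds one variable relative to another variable
  - x < y: bounds one variable relative to another variable

Direct contradiction: x > y and y > x cannot both hold.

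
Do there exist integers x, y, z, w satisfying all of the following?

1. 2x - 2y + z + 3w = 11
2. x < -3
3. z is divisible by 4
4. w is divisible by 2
No

A contradictory subset is {2x - 2y + z + 3w = 11, z is divisible by 4, w is divisible by 2}. No integer assignment can satisfy these jointly:

  - 2x - 2y + z + 3w = 11: is a linear equation tying the variables together
  - z is divisible by 4: restricts z to multiples of 4
  - w is divisible by 2: restricts w to multiples of 2

Modular obstruction: writing z = 4z' and writing w = 2w', every remaining term of the linear equation is divisible by 2, so the left side is ≡ 0 (mod 2); but the right side 11 ≡ 1 (mod 2). No integers can satisfy it.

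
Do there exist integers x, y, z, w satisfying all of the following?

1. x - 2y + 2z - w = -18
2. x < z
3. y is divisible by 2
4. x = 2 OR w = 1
Yes

Take x = 2, y = 14, z = 3, w = -2. Substituting into each constraint:
  (1) 2 - 2(14) + 2(3) + 2 = -18 ✓
  (2) 2 < 3 ✓
  (3) 14 = 2 × 7, remainder 0 ✓
  (4) x = 2, target 2 ✓ (first branch holds)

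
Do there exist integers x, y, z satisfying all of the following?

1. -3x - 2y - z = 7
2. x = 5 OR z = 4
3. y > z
Yes

Take x = -7, y = 5, z = 4. Substituting into each constraint:
  (1) -3(-7) - 2(5) + (-4) = 7 ✓
  (2) z = 4, target 4 ✓ (second branch holds)
  (3) 5 > 4 ✓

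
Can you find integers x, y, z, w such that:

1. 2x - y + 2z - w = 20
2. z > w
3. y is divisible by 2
Yes

Take x = 9, y = 0, z = 1, w = 0. Substituting into each constraint:
  (1) 2(9) + 0 + 2(1) + 0 = 20 ✓
  (2) 1 > 0 ✓
  (3) 0 = 2 × 0, remainder 0 ✓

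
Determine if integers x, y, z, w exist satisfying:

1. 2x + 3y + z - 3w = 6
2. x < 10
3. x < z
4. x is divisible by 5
Yes

Take x = 0, y = 0, z = 3, w = -1. Substituting into each constraint:
  (1) 2(0) + 3(0) + 3 - 3(-1) = 6 ✓
  (2) 0 < 10 ✓
  (3) 0 < 3 ✓
  (4) 0 = 5 × 0, remainder 0 ✓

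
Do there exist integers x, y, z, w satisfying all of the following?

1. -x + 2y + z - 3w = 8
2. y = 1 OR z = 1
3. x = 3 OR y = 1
Yes

Take x = -6, y = 1, z = 0, w = 0. Substituting into each constraint:
  (1) 6 + 2(1) + 0 - 3(0) = 8 ✓
  (2) y = 1, target 1 ✓ (first branch holds)
  (3) y = 1, target 1 ✓ (second branch holds)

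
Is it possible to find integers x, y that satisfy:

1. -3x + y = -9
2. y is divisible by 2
Yes

Take x = 3, y = 0. Substituting into each constraint:
  (1) -3(3) + 0 = -9 ✓
  (2) 0 = 2 × 0, remainder 0 ✓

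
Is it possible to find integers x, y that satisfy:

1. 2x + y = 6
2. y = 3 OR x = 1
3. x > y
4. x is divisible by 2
No

A contradictory subset is {2x + y = 6, y = 3 OR x = 1, x > y}. No integer assignment can satisfy these jointly:

  - 2x + y = 6: is a linear equation tying the variables together
  - y = 3 OR x = 1: forces a choice: either y = 3 or x = 1
  - x > y: bounds one variable relative to another variable

Split on the disjunction (y = 3 OR x = 1):
  • If y = 3: with y = 3, every remaining term of the linear equation is divisible by 2, so the left side is ≡ 0 (mod 2); but the right side 3 ≡ 1 (mod 2). No integers can satisfy it.
  • If x = 1: the equation forces y = 4, giving (x, y) = (1, 4), which violates x > y.
Both branches are infeasible, so the system has no integer solution.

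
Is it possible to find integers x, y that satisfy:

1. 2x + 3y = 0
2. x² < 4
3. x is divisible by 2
Yes

Take x = 0, y = 0. Substituting into each constraint:
  (1) 2(0) + 3(0) = 0 ✓
  (2) x² = (0)² = 0, and 0 < 4 ✓
  (3) 0 = 2 × 0, remainder 0 ✓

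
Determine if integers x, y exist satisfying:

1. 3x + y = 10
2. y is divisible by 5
Yes

Take x = 5, y = -5. Substituting into each constraint:
  (1) 3(5) + (-5) = 10 ✓
  (2) -5 = 5 × -1, remainder 0 ✓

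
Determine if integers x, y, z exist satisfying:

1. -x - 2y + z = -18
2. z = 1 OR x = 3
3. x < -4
Yes

Take x = -5, y = 12, z = 1. Substituting into each constraint:
  (1) 5 - 2(12) + 1 = -18 ✓
  (2) z = 1, target 1 ✓ (first branch holds)
  (3) -5 < -4 ✓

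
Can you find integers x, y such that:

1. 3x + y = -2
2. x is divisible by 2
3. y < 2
Yes

Take x = 0, y = -2. Substituting into each constraint:
  (1) 3(0) + (-2) = -2 ✓
  (2) 0 = 2 × 0, remainder 0 ✓
  (3) -2 < 2 ✓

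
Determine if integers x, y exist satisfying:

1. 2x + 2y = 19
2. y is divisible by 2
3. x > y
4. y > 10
No

Even the single constraint (2x + 2y = 19) is infeasible over the integers.

  - 2x + 2y = 19: every term on the left is divisible by 2, so the LHS ≡ 0 (mod 2), but the RHS 19 is not — no integer solution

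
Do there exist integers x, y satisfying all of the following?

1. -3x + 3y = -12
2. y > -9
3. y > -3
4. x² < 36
Yes

Take x = 2, y = -2. Substituting into each constraint:
  (1) -3(2) + 3(-2) = -12 ✓
  (2) -2 > -9 ✓
  (3) -2 > -3 ✓
  (4) x² = (2)² = 4, and 4 < 36 ✓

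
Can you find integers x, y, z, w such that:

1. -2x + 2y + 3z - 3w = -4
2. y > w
Yes

Take x = 0, y = 1, z = -2, w = 0. Substituting into each constraint:
  (1) -2(0) + 2(1) + 3(-2) - 3(0) = -4 ✓
  (2) 1 > 0 ✓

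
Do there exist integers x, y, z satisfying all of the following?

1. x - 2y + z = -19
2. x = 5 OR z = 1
Yes

Take x = 5, y = 12, z = 0. Substituting into each constraint:
  (1) 5 - 2(12) + 0 = -19 ✓
  (2) x = 5, target 5 ✓ (first branch holds)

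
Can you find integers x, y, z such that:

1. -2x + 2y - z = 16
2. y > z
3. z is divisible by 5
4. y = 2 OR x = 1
Yes

Take x = -6, y = 2, z = 0. Substituting into each constraint:
  (1) -2(-6) + 2(2) + 0 = 16 ✓
  (2) 2 > 0 ✓
  (3) 0 = 5 × 0, remainder 0 ✓
  (4) y = 2, target 2 ✓ (first branch holds)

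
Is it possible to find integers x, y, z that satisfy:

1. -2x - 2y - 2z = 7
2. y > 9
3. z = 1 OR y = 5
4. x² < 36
No

Even the single constraint (-2x - 2y - 2z = 7) is infeasible over the integers.

  - -2x - 2y - 2z = 7: every term on the left is divisible by 2, so the LHS ≡ 0 (mod 2), but the RHS 7 is not — no integer solution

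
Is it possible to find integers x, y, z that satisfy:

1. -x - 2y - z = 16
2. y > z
Yes

Take x = -18, y = 1, z = 0. Substituting into each constraint:
  (1) 18 - 2(1) + 0 = 16 ✓
  (2) 1 > 0 ✓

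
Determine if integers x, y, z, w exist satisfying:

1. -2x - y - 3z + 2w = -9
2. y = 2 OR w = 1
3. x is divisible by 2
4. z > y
Yes

Take x = 0, y = -1, z = 4, w = 1. Substituting into each constraint:
  (1) -2(0) + 1 - 3(4) + 2(1) = -9 ✓
  (2) w = 1, target 1 ✓ (second branch holds)
  (3) 0 = 2 × 0, remainder 0 ✓
  (4) 4 > -1 ✓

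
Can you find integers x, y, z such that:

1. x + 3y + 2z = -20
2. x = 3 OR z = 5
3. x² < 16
Yes

Take x = 3, y = -11, z = 5. Substituting into each constraint:
  (1) 3 + 3(-11) + 2(5) = -20 ✓
  (2) x = 3, target 3 ✓ (first branch holds)
  (3) x² = (3)² = 9, and 9 < 16 ✓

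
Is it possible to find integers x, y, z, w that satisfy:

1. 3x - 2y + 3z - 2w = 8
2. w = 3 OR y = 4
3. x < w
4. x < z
Yes

Take x = 0, y = -4, z = 2, w = 3. Substituting into each constraint:
  (1) 3(0) - 2(-4) + 3(2) - 2(3) = 8 ✓
  (2) w = 3, target 3 ✓ (first branch holds)
  (3) 0 < 3 ✓
  (4) 0 < 2 ✓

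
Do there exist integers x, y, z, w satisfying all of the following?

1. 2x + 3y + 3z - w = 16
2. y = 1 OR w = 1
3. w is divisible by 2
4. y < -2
No

A contradictory subset is {y = 1 OR w = 1, w is divisible by 2, y < -2}. No integer assignment can satisfy these jointly:

  - y = 1 OR w = 1: forces a choice: either y = 1 or w = 1
  - w is divisible by 2: restricts w to multiples of 2
  - y < -2: bounds one variable relative to a constant

Split on the disjunction (y = 1 OR w = 1):
  • If y = 1: this contradicts the bound y ≤ -3.
  • If w = 1: this contradicts the divisibility constraint — 1 is not a multiple of 2.
Both branches are infeasible, so the system has no integer solution.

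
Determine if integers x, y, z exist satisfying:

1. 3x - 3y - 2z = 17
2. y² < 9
Yes

Take x = 7, y = 0, z = 2. Substituting into each constraint:
  (1) 3(7) - 3(0) - 2(2) = 17 ✓
  (2) y² = (0)² = 0, and 0 < 9 ✓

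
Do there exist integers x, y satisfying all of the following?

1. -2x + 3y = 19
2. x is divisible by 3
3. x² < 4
No

A contradictory subset is {-2x + 3y = 19, x is divisible by 3}. No integer assignment can satisfy these jointly:

  - -2x + 3y = 19: is a linear equation tying the variables together
  - x is divisible by 3: restricts x to multiples of 3

Modular obstruction: writing x = 3x', every remaining term of the linear equation is divisible by 3, so the left side is ≡ 0 (mod 3); but the right side 19 ≡ 1 (mod 3). No integers can satisfy it.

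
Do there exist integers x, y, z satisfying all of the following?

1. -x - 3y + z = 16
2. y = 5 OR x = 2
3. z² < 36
Yes

Take x = 2, y = -6, z = 0. Substituting into each constraint:
  (1) (-2) - 3(-6) + 0 = 16 ✓
  (2) x = 2, target 2 ✓ (second branch holds)
  (3) z² = (0)² = 0, and 0 < 36 ✓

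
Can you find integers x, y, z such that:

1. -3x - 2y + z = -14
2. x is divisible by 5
Yes

Take x = 0, y = 0, z = -14. Substituting into each constraint:
  (1) -3(0) - 2(0) + (-14) = -14 ✓
  (2) 0 = 5 × 0, remainder 0 ✓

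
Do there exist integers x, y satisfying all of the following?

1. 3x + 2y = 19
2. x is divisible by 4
No

The full constraint system is jointly infeasible over the integers. Each constraint and what it forces:

  - 3x + 2y = 19: is a linear equation tying the variables together
  - x is divisible by 4: restricts x to multiples of 4

Modular obstruction: writing x = 4x', every remaining term of the linear equation is divisible by 2, so the left side is ≡ 0 (mod 2); but the right side 19 ≡ 1 (mod 2). No integers can satisfy it.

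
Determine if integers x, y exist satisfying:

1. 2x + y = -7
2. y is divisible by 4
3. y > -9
No

A contradictory subset is {2x + y = -7, y is divisible by 4}. No integer assignment can satisfy these jointly:

  - 2x + y = -7: is a linear equation tying the variables together
  - y is divisible by 4: restricts y to multiples of 4

Modular obstruction: writing y = 4y', every remaining term of the linear equation is divisible by 2, so the left side is ≡ 0 (mod 2); but the right side -7 ≡ 1 (mod 2). No integers can satisfy it.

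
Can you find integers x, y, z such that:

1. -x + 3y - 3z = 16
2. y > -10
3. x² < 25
Yes

Take x = 2, y = 6, z = 0. Substituting into each constraint:
  (1) (-2) + 3(6) - 3(0) = 16 ✓
  (2) 6 > -10 ✓
  (3) x² = (2)² = 4, and 4 < 25 ✓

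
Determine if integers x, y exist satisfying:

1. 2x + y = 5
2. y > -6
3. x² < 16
Yes

Take x = 0, y = 5. Substituting into each constraint:
  (1) 2(0) + 5 = 5 ✓
  (2) 5 > -6 ✓
  (3) x² = (0)² = 0, and 0 < 16 ✓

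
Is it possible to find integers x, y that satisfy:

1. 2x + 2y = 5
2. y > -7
No

Even the single constraint (2x + 2y = 5) is infeasible over the integers.

  - 2x + 2y = 5: every term on the left is divisible by 2, so the LHS ≡ 0 (mod 2), but the RHS 5 is not — no integer solution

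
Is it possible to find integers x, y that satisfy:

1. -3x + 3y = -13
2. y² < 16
No

Even the single constraint (-3x + 3y = -13) is infeasible over the integers.

  - -3x + 3y = -13: every term on the left is divisible by 3, so the LHS ≡ 0 (mod 3), but the RHS -13 is not — no integer solution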